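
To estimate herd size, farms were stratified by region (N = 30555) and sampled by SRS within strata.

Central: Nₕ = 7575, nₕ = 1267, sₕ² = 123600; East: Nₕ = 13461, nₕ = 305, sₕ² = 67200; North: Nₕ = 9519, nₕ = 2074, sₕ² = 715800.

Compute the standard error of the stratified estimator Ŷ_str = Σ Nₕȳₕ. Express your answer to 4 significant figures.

261000

Var(Ŷ_str) = Σₕ Nₕ²(1 − fₕ)sₕ²/nₕ.
Central: 7575²·(1 − 1267/7575)·123600/1267 = 4.6613979 × 10^9.
East: 13461²·(1 − 305/13461)·67200/305 = 3.9018505 × 10^10.
North: 9519²·(1 − 2074/9519)·715800/2074 = 2.4459015 × 10^10.
Sum = 6.8138918 × 10^10.
SE = √(6.8138918 × 10^10) = 261000.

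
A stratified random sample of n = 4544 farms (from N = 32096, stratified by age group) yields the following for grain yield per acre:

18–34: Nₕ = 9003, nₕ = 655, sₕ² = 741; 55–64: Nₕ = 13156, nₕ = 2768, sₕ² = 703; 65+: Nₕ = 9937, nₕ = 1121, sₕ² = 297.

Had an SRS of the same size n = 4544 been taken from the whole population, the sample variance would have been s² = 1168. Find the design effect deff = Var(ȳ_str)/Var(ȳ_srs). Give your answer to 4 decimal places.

0.6289

Var(ȳ_str) = Σ Wₕ²(1−fₕ)sₕ²/nₕ with Wₕ = Nₕ/32096:
  18–34: (9003/32096)²·(1−655/9003)·741/655 = 0.082536258
  55–64: (13156/32096)²·(1−2768/13156)·703/2768 = 0.033693275
  65+: (9937/32096)²·(1−1121/9937)·297/1121 = 0.022530762
  → Var(ȳ_str) = 0.1387603.
Var(ȳ_srs) = (1 − 4544/32096)·1168/4544 = 0.22065143.
deff = 0.1387603 / 0.22065143 = 0.6289.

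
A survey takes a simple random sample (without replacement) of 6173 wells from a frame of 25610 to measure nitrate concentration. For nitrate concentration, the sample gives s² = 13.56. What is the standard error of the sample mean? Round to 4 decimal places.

Under SRS without replacement, Var(ȳ) = (1 − f)·s²/n with f = n/N = 6173/25610 = 0.24103866.
Var(ȳ) = (1 − 0.24103866)·13.56/6173 = 0.75896134·0.0021966629 = 0.0016671822.
SE(ȳ) = √(0.0016671822) = 0.0408.

0.0408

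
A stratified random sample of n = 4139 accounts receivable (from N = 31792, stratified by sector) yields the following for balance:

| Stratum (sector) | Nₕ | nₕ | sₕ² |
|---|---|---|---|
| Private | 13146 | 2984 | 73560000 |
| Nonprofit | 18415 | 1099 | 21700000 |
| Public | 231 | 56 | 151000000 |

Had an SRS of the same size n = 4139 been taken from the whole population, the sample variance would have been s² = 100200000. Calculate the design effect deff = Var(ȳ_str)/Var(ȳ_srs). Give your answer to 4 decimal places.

Var(ȳ_str) = Σ Wₕ²(1−fₕ)sₕ²/nₕ with Wₕ = Nₕ/31792:
  Private: (13146/31792)²·(1−2984/13146)·73560000/2984 = 3258.2171
  Nonprofit: (18415/31792)²·(1−1099/18415)·21700000/1099 = 6229.3917
  Public: (231/31792)²·(1−56/231)·151000000/56 = 107.8458
  → Var(ȳ_str) = 9595.4546.
Var(ȳ_srs) = (1 − 4139/31792)·100200000/4139 = 21057.01.
deff = 9595.4546 / 21057.01 = 0.4557.

0.4557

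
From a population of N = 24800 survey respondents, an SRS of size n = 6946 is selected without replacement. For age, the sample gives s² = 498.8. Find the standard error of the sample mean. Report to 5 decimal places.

Under SRS without replacement, Var(ȳ) = (1 − f)·s²/n with f = n/N = 6946/24800 = 0.28008065.
Var(ȳ) = (1 − 0.28008065)·498.8/6946 = 0.71991935·0.071811114 = 0.051698211.
SE(ȳ) = √(0.051698211) = 0.22737.

0.22737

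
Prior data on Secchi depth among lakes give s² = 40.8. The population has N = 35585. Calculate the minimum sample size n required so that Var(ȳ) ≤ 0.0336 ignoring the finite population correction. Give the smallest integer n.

Without fpc, n₀ = s²/D = 40.8/0.0336 = 1214.2857.
Rounding up, n = 1215.

1215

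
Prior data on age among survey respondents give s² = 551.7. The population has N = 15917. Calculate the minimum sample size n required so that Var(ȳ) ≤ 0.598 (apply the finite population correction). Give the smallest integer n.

873

Without fpc, n₀ = s²/D = 551.7/0.598 = 922.5753.
With fpc, (1 − n/N)·s²/n ≤ D requires n ≥ n₀/(1 + n₀/N) = 922.5753/(1 + 922.5753/15917) = 872.0310.
Rounding up, n = 873.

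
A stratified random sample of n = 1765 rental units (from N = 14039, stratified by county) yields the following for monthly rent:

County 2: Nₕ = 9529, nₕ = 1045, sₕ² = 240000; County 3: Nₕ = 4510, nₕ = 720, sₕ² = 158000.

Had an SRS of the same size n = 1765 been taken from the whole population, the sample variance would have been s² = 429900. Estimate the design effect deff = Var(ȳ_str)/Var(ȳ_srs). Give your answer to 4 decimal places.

0.5318

Var(ȳ_str) = Σ Wₕ²(1−fₕ)sₕ²/nₕ with Wₕ = Nₕ/14039:
  County 2: (9529/14039)²·(1−1045/9529)·240000/1045 = 94.20427
  County 3: (4510/14039)²·(1−720/4510)·158000/720 = 19.03128
  → Var(ȳ_str) = 113.23555.
Var(ȳ_srs) = (1 − 1765/14039)·429900/1765 = 212.94757.
deff = 113.23555 / 212.94757 = 0.5318.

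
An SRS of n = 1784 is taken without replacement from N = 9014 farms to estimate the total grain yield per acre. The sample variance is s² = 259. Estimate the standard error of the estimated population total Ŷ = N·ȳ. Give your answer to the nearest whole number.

Var(Ŷ) = N²·Var(ȳ) = N²·(1 − n/N)·s²/n.
f = 1784/9014 = 0.19791436; Var(ȳ) = 0.80208564·259/1784 = 0.11644629.
Var(Ŷ) = 9014² · 0.11644629 = 9.4615168 × 10^6.
SE(Ŷ) = √(9.4615168 × 10^6) = 3076.

3076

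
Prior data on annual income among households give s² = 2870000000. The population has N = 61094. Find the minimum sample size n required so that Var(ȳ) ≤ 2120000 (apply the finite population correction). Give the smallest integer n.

1325

Without fpc, n₀ = s²/D = 2870000000/2120000 = 1353.7736.
With fpc, (1 − n/N)·s²/n ≤ D requires n ≥ n₀/(1 + n₀/N) = 1353.7736/(1 + 1353.7736/61094) = 1324.4258.
Rounding up, n = 1325.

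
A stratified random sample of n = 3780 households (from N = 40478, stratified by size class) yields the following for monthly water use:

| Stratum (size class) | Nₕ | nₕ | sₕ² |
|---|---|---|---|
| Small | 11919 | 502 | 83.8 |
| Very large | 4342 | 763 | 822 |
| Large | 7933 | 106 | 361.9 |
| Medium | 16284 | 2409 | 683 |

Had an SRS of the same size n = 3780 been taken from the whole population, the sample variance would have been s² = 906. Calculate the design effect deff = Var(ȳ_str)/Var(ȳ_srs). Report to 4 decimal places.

0.8862

Var(ȳ_str) = Σ Wₕ²(1−fₕ)sₕ²/nₕ with Wₕ = Nₕ/40478:
  Small: (11919/40478)²·(1−502/11919)·83.8/502 = 0.013864175
  Very large: (4342/40478)²·(1−763/4342)·822/763 = 0.010217878
  Large: (7933/40478)²·(1−106/7933)·361.9/106 = 0.12938306
  Medium: (16284/40478)²·(1−2409/16284)·683/2409 = 0.039096682
  → Var(ȳ_str) = 0.1925618.
Var(ȳ_srs) = (1 − 3780/40478)·906/3780 = 0.21730001.
deff = 0.1925618 / 0.21730001 = 0.8862.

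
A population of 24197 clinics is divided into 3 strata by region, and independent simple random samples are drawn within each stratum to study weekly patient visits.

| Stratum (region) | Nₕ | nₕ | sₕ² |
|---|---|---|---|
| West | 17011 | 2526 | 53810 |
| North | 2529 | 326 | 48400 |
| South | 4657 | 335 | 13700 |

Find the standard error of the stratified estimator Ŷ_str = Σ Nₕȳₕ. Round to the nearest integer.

Var(Ŷ_str) = Σₕ Nₕ²(1 − fₕ)sₕ²/nₕ.
West: 17011²·(1 − 2526/17011)·53810/2526 = 5.2490171 × 10^9.
North: 2529²·(1 − 326/2529)·48400/326 = 8.2716298 × 10^8.
South: 4657²·(1 − 335/4657)·13700/335 = 8.2312684 × 10^8.
Sum = 6.8993069 × 10^9.
SE = √(6.8993069 × 10^9) = 83062.

83062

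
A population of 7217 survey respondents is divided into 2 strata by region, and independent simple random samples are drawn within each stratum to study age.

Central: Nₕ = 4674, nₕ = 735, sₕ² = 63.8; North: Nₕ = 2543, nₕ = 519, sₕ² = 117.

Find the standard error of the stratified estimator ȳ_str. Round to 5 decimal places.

Var(ȳ_str) = Σₕ Wₕ²(1 − fₕ)sₕ²/nₕ with Wₕ = Nₕ/N, N = 7217.
Central: Wₕ = 0.64763752; term = 0.64763752²·(1 − 0.15725289)·63.8/735 = 0.030682774.
North: Wₕ = 0.35236248; term = 0.35236248²·(1 − 0.20408966)·117/519 = 0.02227727.
Sum = 0.052960044.
SE = √(0.052960044) = 0.23013.

0.23013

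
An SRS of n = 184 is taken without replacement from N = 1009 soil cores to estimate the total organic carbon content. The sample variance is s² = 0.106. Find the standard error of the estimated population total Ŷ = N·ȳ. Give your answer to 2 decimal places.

Var(Ŷ) = N²·Var(ȳ) = N²·(1 − n/N)·s²/n.
f = 184/1009 = 0.18235877; Var(ȳ) = 0.81764123·0.106/184 = 4.7103245 × 10^-4.
Var(Ŷ) = 1009² · (4.7103245 × 10^-4) = 479.54919.
SE(Ŷ) = √(479.54919) = 21.90.

21.90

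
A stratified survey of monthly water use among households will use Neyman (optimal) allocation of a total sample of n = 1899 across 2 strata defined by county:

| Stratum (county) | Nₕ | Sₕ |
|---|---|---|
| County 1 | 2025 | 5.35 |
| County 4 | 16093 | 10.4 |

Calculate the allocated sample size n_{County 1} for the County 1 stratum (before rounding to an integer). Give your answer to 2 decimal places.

Neyman allocation: nₕ = n·NₕSₕ / Σⱼ NⱼSⱼ.
Σ NⱼSⱼ = 2025·5.35 + 16093·10.4 = 178200.95.
n_{County 1} = 1899·2025·5.35 / 178200.95 = 115.45.

115.45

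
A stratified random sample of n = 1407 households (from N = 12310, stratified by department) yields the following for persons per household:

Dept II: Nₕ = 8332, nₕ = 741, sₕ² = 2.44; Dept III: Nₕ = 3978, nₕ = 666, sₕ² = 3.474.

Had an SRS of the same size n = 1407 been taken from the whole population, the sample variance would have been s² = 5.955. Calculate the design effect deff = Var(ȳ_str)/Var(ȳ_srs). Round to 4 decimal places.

0.4876

Var(ȳ_str) = Σ Wₕ²(1−fₕ)sₕ²/nₕ with Wₕ = Nₕ/12310:
  Dept II: (8332/12310)²·(1−741/8332)·2.44/741 = 0.0013743703
  Dept III: (3978/12310)²·(1−666/3978)·3.474/666 = 4.5351806 × 10^-4
  → Var(ȳ_str) = 0.0018278884.
Var(ȳ_srs) = (1 − 1407/12310)·5.955/1407 = 0.0037486563.
deff = 0.0018278884 / 0.0037486563 = 0.4876.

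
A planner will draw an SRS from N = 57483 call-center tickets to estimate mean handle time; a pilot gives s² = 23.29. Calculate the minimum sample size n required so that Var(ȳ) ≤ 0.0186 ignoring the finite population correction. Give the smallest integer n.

Without fpc, n₀ = s²/D = 23.29/0.0186 = 1252.1505.
Rounding up, n = 1253.

1253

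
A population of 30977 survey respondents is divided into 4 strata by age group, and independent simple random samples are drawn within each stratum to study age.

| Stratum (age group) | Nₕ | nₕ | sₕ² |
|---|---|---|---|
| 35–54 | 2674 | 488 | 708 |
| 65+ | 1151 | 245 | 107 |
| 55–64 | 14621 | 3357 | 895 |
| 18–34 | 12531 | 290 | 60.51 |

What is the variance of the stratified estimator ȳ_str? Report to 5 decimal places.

Var(ȳ_str) = Σₕ Wₕ²(1 − fₕ)sₕ²/nₕ with Wₕ = Nₕ/N, N = 30977.
35–54: Wₕ = 0.08632211; term = 0.08632211²·(1 − 0.18249813)·708/488 = 0.008837843.
65+: Wₕ = 0.03715660; term = 0.03715660²·(1 − 0.21285838)·107/245 = 4.7461614 × 10^-4.
55–64: Wₕ = 0.47199535; term = 0.47199535²·(1 − 0.22960126)·895/3357 = 0.045757544.
18–34: Wₕ = 0.40452594; term = 0.40452594²·(1 − 0.02314261)·60.51/290 = 0.033354395.
Sum = 0.088424398.

0.08842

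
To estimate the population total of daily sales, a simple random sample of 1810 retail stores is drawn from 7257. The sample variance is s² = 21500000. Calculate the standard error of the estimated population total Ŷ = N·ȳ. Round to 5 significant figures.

685230

Var(Ŷ) = N²·Var(ȳ) = N²·(1 − n/N)·s²/n.
f = 1810/7257 = 0.24941436; Var(ȳ) = 0.75058564·21500000/1810 = 8915.7963.
Var(Ŷ) = 7257² · 8915.7963 = 4.6954193 × 10^11.
SE(Ŷ) = √(4.6954193 × 10^11) = 685230.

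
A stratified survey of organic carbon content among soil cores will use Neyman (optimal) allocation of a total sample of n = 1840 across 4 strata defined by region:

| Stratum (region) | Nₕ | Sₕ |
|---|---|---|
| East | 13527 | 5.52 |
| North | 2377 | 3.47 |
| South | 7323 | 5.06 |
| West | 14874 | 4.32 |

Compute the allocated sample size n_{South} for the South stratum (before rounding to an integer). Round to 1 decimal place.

Neyman allocation: nₕ = n·NₕSₕ / Σⱼ NⱼSⱼ.
Σ NⱼSⱼ = 13527·5.52 + 2377·3.47 + 7323·5.06 + 14874·4.32 = 184227.29.
n_{South} = 1840·7323·5.06 / 184227.29 = 370.1.

370.1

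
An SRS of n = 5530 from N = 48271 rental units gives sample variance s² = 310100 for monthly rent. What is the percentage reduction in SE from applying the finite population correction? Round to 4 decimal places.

5.9023

f = n/N = 5530/48271 = 0.11456154.
SE_no-fpc = √(s²/n) = 7.4883876; SE_fpc = √((1−f)s²/n) = 7.0464035.
Ratio = √(1−f) = 0.94097740. Reduction = 100·(1 − 0.94097740) = 5.9023%.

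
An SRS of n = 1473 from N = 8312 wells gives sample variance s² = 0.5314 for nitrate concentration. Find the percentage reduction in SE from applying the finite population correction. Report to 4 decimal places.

f = n/N = 1473/8312 = 0.17721367.
SE_no-fpc = √(s²/n) = 0.018993692; SE_fpc = √((1−f)s²/n) = 0.017228717.
Ratio = √(1−f) = 0.90707570. Reduction = 100·(1 − 0.90707570) = 9.2924%.

9.2924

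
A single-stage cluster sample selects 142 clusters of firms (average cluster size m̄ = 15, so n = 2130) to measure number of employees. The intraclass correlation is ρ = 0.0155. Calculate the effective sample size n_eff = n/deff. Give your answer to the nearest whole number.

deff = 1 + (15 − 1)·0.0155 = 1 + 0.217 = 1.217.
n_eff = 2130 / 1.217 = 1750.

1750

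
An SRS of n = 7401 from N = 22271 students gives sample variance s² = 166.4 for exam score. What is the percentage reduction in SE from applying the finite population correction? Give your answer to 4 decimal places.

f = n/N = 7401/22271 = 0.33231557.
SE_no-fpc = √(s²/n) = 0.14994482; SE_fpc = √((1−f)s²/n) = 0.12252285.
Ratio = √(1−f) = 0.81711960. Reduction = 100·(1 − 0.81711960) = 18.2880%.

18.2880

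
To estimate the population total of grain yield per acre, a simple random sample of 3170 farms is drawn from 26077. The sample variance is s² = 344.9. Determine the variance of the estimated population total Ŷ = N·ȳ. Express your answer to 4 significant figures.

Var(Ŷ) = N²·Var(ȳ) = N²·(1 − n/N)·s²/n.
f = 3170/26077 = 0.12156306; Var(ȳ) = 0.87843694·344.9/3170 = 0.095575047.
Var(Ŷ) = 26077² · 0.095575047 = 6.4991981 × 10^7.

6.499 × 10^7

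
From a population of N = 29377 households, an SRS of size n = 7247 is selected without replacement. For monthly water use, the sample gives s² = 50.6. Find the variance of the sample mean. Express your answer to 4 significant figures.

0.005260

Under SRS without replacement, Var(ȳ) = (1 − f)·s²/n with f = n/N = 7247/29377 = 0.24668959.
Var(ȳ) = (1 − 0.24668959)·50.6/7247 = 0.75331041·0.0069821995 = 0.0052597636.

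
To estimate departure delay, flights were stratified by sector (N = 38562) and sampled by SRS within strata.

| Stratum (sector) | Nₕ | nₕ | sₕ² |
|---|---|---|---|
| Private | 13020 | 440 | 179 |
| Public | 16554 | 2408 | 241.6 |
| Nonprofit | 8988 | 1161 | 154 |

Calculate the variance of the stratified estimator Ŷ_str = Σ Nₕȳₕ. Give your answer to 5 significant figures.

Var(Ŷ_str) = Σₕ Nₕ²(1 − fₕ)sₕ²/nₕ.
Private: 13020²·(1 − 440/13020)·179/440 = 6.6633401 × 10^7.
Public: 16554²·(1 − 2408/16554)·241.6/2408 = 2.3495087 × 10^7.
Nonprofit: 8988²·(1 − 1161/8988)·154/1161 = 9.331402 × 10^6.
Sum = 9.945989 × 10^7.

9.9460 × 10^7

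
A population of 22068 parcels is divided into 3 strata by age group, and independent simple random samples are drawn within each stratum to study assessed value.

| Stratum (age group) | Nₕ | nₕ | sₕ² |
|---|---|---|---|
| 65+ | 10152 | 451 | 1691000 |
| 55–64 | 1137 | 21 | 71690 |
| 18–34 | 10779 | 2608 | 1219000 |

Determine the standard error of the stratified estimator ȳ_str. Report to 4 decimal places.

Var(ȳ_str) = Σₕ Wₕ²(1 − fₕ)sₕ²/nₕ with Wₕ = Nₕ/N, N = 22068.
65+: Wₕ = 0.46003263; term = 0.46003263²·(1 − 0.04442474)·1691000/451 = 758.24443.
55–64: Wₕ = 0.05152257; term = 0.05152257²·(1 − 0.01846966)·71690/21 = 8.894837.
18–34: Wₕ = 0.48844481; term = 0.48844481²·(1 − 0.24195194)·1219000/2608 = 84.532527.
Sum = 851.67179.
SE = √(851.67179) = 29.1834.

29.1834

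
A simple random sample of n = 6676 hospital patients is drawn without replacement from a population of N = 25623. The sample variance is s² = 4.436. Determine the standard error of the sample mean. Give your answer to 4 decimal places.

Under SRS without replacement, Var(ȳ) = (1 − f)·s²/n with f = n/N = 6676/25623 = 0.26054716.
Var(ȳ) = (1 − 0.26054716)·4.436/6676 = 0.73945284·6.6446974 × 10^-4 = 4.9134403 × 10^-4.
SE(ȳ) = √(4.9134403 × 10^-4) = 0.0222.

0.0222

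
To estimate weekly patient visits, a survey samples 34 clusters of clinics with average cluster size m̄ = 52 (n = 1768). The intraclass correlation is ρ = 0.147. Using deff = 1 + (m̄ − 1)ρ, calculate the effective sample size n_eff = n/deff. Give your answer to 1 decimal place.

208.1

deff = 1 + (52 − 1)·0.147 = 1 + 7.497 = 8.497.
n_eff = 1768 / 8.497 = 208.1.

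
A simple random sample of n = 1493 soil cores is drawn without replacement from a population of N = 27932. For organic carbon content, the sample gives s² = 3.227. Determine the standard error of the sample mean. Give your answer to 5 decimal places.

0.04523

Under SRS without replacement, Var(ȳ) = (1 − f)·s²/n with f = n/N = 1493/27932 = 0.05345124.
Var(ȳ) = (1 − 0.05345124)·3.227/1493 = 0.94654876·0.00216142 = 0.0020458894.
SE(ȳ) = √(0.0020458894) = 0.04523.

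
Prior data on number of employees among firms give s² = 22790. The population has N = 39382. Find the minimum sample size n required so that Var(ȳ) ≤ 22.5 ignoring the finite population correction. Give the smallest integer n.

Without fpc, n₀ = s²/D = 22790/22.5 = 1012.8889.
Rounding up, n = 1013.

1013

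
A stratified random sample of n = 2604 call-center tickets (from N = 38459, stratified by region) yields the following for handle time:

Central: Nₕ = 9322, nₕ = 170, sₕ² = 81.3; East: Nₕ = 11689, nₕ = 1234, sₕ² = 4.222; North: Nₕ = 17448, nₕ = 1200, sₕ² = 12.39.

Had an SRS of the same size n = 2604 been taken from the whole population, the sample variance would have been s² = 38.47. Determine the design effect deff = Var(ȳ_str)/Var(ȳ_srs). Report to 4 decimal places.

2.1670

Var(ȳ_str) = Σ Wₕ²(1−fₕ)sₕ²/nₕ with Wₕ = Nₕ/38459:
  Central: (9322/38459)²·(1−170/9322)·81.3/170 = 0.027584858
  East: (11689/38459)²·(1−1234/11689)·4.222/1234 = 2.8268873 × 10^-4
  North: (17448/38459)²·(1−1200/17448)·12.39/1200 = 0.001978972
  → Var(ȳ_str) = 0.029846519.
Var(ȳ_srs) = (1 − 2604/38459)·38.47/2604 = 0.013773139.
deff = 0.029846519 / 0.013773139 = 2.1670.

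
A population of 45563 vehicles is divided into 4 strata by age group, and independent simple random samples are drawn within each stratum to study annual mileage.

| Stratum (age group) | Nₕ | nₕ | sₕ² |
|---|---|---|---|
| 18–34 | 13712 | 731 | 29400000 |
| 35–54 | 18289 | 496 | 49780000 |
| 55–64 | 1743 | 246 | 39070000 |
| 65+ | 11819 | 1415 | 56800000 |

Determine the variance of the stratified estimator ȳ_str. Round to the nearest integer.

Var(ȳ_str) = Σₕ Wₕ²(1 − fₕ)sₕ²/nₕ with Wₕ = Nₕ/N, N = 45563.
18–34: Wₕ = 0.30094594; term = 0.30094594²·(1 − 0.05331097)·29400000/731 = 3448.3734.
35–54: Wₕ = 0.40140026; term = 0.40140026²·(1 − 0.02712013)·49780000/496 = 15732.137.
55–64: Wₕ = 0.03825472; term = 0.03825472²·(1 − 0.14113597)·39070000/246 = 199.61946.
65+: Wₕ = 0.25939907; term = 0.25939907²·(1 − 0.11972248)·56800000/1415 = 2377.6523.
Sum = 21757.782.

21758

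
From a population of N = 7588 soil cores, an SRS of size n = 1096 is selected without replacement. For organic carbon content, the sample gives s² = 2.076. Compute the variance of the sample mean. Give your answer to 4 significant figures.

Under SRS without replacement, Var(ȳ) = (1 − f)·s²/n with f = n/N = 1096/7588 = 0.14443859.
Var(ȳ) = (1 − 0.14443859)·2.076/1096 = 0.85556141·0.0018941606 = 0.0016205707.

0.001621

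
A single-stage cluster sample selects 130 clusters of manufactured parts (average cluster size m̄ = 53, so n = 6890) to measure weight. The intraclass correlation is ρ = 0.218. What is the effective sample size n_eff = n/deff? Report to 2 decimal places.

deff = 1 + (53 − 1)·0.218 = 1 + 11.336 = 12.336.
n_eff = 6890 / 12.336 = 558.53.

558.53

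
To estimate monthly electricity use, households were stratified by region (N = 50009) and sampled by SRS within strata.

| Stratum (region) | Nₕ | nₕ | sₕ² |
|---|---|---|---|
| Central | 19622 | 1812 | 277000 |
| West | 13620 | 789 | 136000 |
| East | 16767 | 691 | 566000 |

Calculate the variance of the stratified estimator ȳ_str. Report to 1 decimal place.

121.7

Var(ȳ_str) = Σₕ Wₕ²(1 − fₕ)sₕ²/nₕ with Wₕ = Nₕ/N, N = 50009.
Central: Wₕ = 0.39236937; term = 0.39236937²·(1 − 0.09234533)·277000/1812 = 21.361533.
West: Wₕ = 0.27235098; term = 0.27235098²·(1 − 0.05792952)·136000/789 = 12.044899.
East: Wₕ = 0.33527965; term = 0.33527965²·(1 − 0.04121190)·566000/691 = 88.282659.
Sum = 121.68909.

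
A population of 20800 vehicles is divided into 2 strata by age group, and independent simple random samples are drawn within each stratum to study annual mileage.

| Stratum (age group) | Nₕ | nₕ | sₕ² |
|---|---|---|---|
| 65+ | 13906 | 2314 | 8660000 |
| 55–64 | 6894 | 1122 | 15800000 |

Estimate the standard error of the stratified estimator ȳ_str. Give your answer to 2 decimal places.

Var(ȳ_str) = Σₕ Wₕ²(1 − fₕ)sₕ²/nₕ with Wₕ = Nₕ/N, N = 20800.
65+: Wₕ = 0.66855769; term = 0.66855769²·(1 − 0.16640299)·8660000/2314 = 1394.4035.
55–64: Wₕ = 0.33144231; term = 0.33144231²·(1 − 0.16275022)·15800000/1122 = 1295.195.
Sum = 2689.5985.
SE = √(2689.5985) = 51.86.

51.86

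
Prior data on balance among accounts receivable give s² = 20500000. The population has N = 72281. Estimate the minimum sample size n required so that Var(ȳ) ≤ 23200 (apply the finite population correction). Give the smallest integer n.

Without fpc, n₀ = s²/D = 20500000/23200 = 883.6207.
With fpc, (1 − n/N)·s²/n ≤ D requires n ≥ n₀/(1 + n₀/N) = 883.6207/(1 + 883.6207/72281) = 872.9491.
Rounding up, n = 873.

873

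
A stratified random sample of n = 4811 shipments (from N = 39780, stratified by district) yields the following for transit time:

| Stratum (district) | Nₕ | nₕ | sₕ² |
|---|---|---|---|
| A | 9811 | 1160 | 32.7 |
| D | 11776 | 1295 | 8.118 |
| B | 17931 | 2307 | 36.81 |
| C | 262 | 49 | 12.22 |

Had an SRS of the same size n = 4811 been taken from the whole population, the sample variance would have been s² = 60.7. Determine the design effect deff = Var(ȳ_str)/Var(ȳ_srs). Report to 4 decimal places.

Var(ȳ_str) = Σ Wₕ²(1−fₕ)sₕ²/nₕ with Wₕ = Nₕ/39780:
  A: (9811/39780)²·(1−1160/9811)·32.7/1160 = 0.0015119582
  D: (11776/39780)²·(1−1295/11776)·8.118/1295 = 4.88934 × 10^-4
  B: (17931/39780)²·(1−2307/17931)·36.81/2307 = 0.0028247851
  C: (262/39780)²·(1−49/262)·12.22/49 = 8.79481 × 10^-6
  → Var(ȳ_str) = 0.0048344721.
Var(ȳ_srs) = (1 − 4811/39780)·60.7/4811 = 0.011091027.
deff = 0.0048344721 / 0.011091027 = 0.4359.

0.4359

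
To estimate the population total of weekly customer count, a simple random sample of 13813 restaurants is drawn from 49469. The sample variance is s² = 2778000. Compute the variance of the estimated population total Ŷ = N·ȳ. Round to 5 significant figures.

3.5474 × 10^11

Var(Ŷ) = N²·Var(ȳ) = N²·(1 − n/N)·s²/n.
f = 13813/49469 = 0.27922537; Var(ȳ) = 0.72077463·2778000/13813 = 144.95851.
Var(Ŷ) = 49469² · 144.95851 = 3.5473985 × 10^11.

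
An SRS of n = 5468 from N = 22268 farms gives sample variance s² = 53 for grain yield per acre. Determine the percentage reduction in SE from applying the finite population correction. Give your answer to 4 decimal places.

f = n/N = 5468/22268 = 0.24555416.
SE_no-fpc = √(s²/n) = 0.098451805; SE_fpc = √((1−f)s²/n) = 0.085514097.
Ratio = √(1−f) = 0.86858842. Reduction = 100·(1 − 0.86858842) = 13.1412%.

13.1412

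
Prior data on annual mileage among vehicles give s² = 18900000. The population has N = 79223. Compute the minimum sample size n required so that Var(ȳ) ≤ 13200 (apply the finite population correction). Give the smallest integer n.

1407

Without fpc, n₀ = s²/D = 18900000/13200 = 1431.8182.
With fpc, (1 − n/N)·s²/n ≤ D requires n ≥ n₀/(1 + n₀/N) = 1431.8182/(1 + 1431.8182/79223) = 1406.4000.
Rounding up, n = 1407.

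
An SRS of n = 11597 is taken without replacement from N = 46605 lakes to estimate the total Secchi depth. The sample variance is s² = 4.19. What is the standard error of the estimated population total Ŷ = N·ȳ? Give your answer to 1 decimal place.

767.8

Var(Ŷ) = N²·Var(ȳ) = N²·(1 − n/N)·s²/n.
f = 11597/46605 = 0.24883596; Var(ȳ) = 0.75116404·4.19/11597 = 2.7139582 × 10^-4.
Var(Ŷ) = 46605² · (2.7139582 × 10^-4) = 589478.78.
SE(Ŷ) = √(589478.78) = 767.8.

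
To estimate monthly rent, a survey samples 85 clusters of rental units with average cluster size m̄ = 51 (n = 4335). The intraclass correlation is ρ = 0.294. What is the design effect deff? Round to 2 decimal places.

15.70

deff = 1 + (51 − 1)·0.294 = 1 + 14.7 = 15.7.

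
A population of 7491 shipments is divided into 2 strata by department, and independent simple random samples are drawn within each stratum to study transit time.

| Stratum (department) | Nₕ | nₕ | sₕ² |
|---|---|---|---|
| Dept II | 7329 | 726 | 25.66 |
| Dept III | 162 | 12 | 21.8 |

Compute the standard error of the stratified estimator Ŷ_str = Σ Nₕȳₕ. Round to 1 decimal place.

Var(Ŷ_str) = Σₕ Nₕ²(1 − fₕ)sₕ²/nₕ.
Dept II: 7329²·(1 − 726/7329)·25.66/726 = 1.7104329 × 10^6.
Dept III: 162²·(1 − 12/162)·21.8/12 = 44145.
Sum = 1.7545779 × 10^6.
SE = √(1.7545779 × 10^6) = 1324.6.

1324.6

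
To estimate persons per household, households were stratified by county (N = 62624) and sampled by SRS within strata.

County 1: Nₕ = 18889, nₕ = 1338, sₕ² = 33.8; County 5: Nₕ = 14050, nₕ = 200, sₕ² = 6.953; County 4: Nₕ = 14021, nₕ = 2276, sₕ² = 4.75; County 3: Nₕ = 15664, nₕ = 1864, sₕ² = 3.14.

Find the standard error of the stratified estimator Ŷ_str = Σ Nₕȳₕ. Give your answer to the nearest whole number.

Var(Ŷ_str) = Σₕ Nₕ²(1 − fₕ)sₕ²/nₕ.
County 1: 18889²·(1 − 1338/18889)·33.8/1338 = 8.3747417 × 10^6.
County 5: 14050²·(1 − 200/14050)·6.953/200 = 6.7650083 × 10^6.
County 4: 14021²·(1 − 2276/14021)·4.75/2276 = 343679.29.
County 3: 15664²·(1 − 1864/15664)·3.14/1864 = 364137.58.
Sum = 1.5847567 × 10^7.
SE = √(1.5847567 × 10^7) = 3981.

3981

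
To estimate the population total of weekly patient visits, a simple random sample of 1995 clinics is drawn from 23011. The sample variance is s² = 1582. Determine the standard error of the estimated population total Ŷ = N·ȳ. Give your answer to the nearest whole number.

Var(Ŷ) = N²·Var(ȳ) = N²·(1 − n/N)·s²/n.
f = 1995/23011 = 0.08669767; Var(ȳ) = 0.91330233·1582/1995 = 0.72423273.
Var(Ŷ) = 23011² · 0.72423273 = 3.8348566 × 10^8.
SE(Ŷ) = √(3.8348566 × 10^8) = 19583.

19583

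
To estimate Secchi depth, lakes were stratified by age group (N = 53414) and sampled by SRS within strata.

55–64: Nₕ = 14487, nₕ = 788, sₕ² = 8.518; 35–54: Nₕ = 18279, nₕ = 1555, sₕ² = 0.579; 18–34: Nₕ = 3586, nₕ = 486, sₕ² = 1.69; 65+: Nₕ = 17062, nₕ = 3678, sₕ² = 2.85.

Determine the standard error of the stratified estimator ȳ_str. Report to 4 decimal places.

0.0295

Var(ȳ_str) = Σₕ Wₕ²(1 − fₕ)sₕ²/nₕ with Wₕ = Nₕ/N, N = 53414.
55–64: Wₕ = 0.27122103; term = 0.27122103²·(1 − 0.05439359)·8.518/788 = 7.5191464 × 10^-4.
35–54: Wₕ = 0.34221365; term = 0.34221365²·(1 − 0.08507030)·0.579/1555 = 3.989611 × 10^-5.
18–34: Wₕ = 0.06713596; term = 0.06713596²·(1 − 0.13552705)·1.69/486 = 1.3549155 × 10^-5.
65+: Wₕ = 0.31942936; term = 0.31942936²·(1 − 0.21556676)·2.85/3678 = 6.2021005 × 10^-5.
Sum = 8.6738091 × 10^-4.
SE = √(8.6738091 × 10^-4) = 0.0295.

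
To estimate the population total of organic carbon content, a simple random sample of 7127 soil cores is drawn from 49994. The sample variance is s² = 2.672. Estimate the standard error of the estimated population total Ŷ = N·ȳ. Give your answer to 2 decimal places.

Var(Ŷ) = N²·Var(ȳ) = N²·(1 − n/N)·s²/n.
f = 7127/49994 = 0.14255711; Var(ȳ) = 0.85744289·2.672/7127 = 3.2146589 × 10^-4.
Var(Ŷ) = 49994² · (3.2146589 × 10^-4) = 803471.86.
SE(Ŷ) = √(803471.86) = 896.37.

896.37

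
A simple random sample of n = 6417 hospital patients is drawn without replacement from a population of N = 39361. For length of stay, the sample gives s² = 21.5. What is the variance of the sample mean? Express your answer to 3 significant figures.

Under SRS without replacement, Var(ȳ) = (1 − f)·s²/n with f = n/N = 6417/39361 = 0.16302939.
Var(ȳ) = (1 − 0.16302939)·21.5/6417 = 0.83697061·0.0033504753 = 0.0028042493.

0.00280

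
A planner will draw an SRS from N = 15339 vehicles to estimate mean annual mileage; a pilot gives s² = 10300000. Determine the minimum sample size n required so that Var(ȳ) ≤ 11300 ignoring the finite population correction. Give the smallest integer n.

912

Without fpc, n₀ = s²/D = 10300000/11300 = 911.5044.
Rounding up, n = 912.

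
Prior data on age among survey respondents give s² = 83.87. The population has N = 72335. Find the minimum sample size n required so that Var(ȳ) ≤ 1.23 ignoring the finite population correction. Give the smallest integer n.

Without fpc, n₀ = s²/D = 83.87/1.23 = 68.1870.
Rounding up, n = 69.

69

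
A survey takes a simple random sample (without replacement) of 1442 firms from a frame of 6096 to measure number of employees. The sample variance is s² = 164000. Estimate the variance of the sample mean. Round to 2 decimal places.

Under SRS without replacement, Var(ȳ) = (1 − f)·s²/n with f = n/N = 1442/6096 = 0.23654856.
Var(ȳ) = (1 − 0.23654856)·164000/1442 = 0.76345144·113.73093 = 86.828042.

86.83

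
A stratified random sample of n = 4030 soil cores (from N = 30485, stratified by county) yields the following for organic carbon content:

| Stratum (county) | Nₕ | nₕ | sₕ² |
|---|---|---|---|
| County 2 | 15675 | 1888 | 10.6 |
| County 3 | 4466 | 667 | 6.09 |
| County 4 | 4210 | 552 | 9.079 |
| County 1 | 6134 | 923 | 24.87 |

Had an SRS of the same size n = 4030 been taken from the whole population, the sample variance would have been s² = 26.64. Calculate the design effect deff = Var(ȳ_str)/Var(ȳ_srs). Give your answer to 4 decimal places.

0.4657

Var(ȳ_str) = Σ Wₕ²(1−fₕ)sₕ²/nₕ with Wₕ = Nₕ/30485:
  County 2: (15675/30485)²·(1−1888/15675)·10.6/1888 = 0.001305596
  County 3: (4466/30485)²·(1−667/4466)·6.09/667 = 1.6668905 × 10^-4
  County 4: (4210/30485)²·(1−552/4210)·9.079/552 = 2.7255386 × 10^-4
  County 1: (6134/30485)²·(1−923/6134)·24.87/923 = 9.267584 × 10^-4
  → Var(ȳ_str) = 0.0026715973.
Var(ȳ_srs) = (1 − 4030/30485)·26.64/4030 = 0.0057365494.
deff = 0.0026715973 / 0.0057365494 = 0.4657.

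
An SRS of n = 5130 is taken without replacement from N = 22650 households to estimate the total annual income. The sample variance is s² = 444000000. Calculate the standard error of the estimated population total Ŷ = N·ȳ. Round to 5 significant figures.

5.8605 × 10^6

Var(Ŷ) = N²·Var(ȳ) = N²·(1 − n/N)·s²/n.
f = 5130/22650 = 0.22649007; Var(ȳ) = 0.77350993·444000000/5130 = 66947.059.
Var(Ŷ) = 22650² · 66947.059 = 3.4345348 × 10^13.
SE(Ŷ) = √(3.4345348 × 10^13) = 5.8605 × 10^6.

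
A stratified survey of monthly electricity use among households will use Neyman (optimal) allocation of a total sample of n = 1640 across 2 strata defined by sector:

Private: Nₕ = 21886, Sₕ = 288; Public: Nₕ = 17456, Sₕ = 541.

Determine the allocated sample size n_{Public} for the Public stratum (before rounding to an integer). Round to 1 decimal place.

Neyman allocation: nₕ = n·NₕSₕ / Σⱼ NⱼSⱼ.
Σ NⱼSⱼ = 21886·288 + 17456·541 = 1.5746864 × 10^7.
n_{Public} = 1640·17456·541 / (1.5746864 × 10^7) = 983.5.

983.5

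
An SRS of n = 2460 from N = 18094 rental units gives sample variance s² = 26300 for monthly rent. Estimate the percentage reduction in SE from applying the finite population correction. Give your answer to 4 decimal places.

7.0461

f = n/N = 2460/18094 = 0.13595667.
SE_no-fpc = √(s²/n) = 3.2697182; SE_fpc = √((1−f)s²/n) = 3.0393316.
Ratio = √(1−f) = 0.92953931. Reduction = 100·(1 − 0.92953931) = 7.0461%.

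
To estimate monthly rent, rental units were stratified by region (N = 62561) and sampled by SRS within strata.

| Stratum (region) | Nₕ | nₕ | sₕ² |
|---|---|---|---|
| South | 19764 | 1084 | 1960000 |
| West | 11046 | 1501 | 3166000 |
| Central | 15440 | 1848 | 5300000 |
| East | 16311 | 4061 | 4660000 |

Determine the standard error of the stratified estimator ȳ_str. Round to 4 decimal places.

20.9699

Var(ȳ_str) = Σₕ Wₕ²(1 − fₕ)sₕ²/nₕ with Wₕ = Nₕ/N, N = 62561.
South: Wₕ = 0.31591567; term = 0.31591567²·(1 − 0.05484720)·1960000/1084 = 170.55763.
West: Wₕ = 0.17656367; term = 0.17656367²·(1 − 0.13588629)·3166000/1501 = 56.82034.
Central: Wₕ = 0.24679912; term = 0.24679912²·(1 − 0.11968912)·5300000/1848 = 153.77906.
East: Wₕ = 0.26072154; term = 0.26072154²·(1 − 0.24897309)·4660000/4061 = 58.581736.
Sum = 439.73877.
SE = √(439.73877) = 20.9699.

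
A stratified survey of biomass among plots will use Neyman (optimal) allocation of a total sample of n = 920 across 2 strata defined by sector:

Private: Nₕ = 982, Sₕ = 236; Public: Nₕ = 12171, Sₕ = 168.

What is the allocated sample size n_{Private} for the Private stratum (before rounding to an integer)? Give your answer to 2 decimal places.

93.66

Neyman allocation: nₕ = n·NₕSₕ / Σⱼ NⱼSⱼ.
Σ NⱼSⱼ = 982·236 + 12171·168 = 2.27648 × 10^6.
n_{Private} = 920·982·236 / (2.27648 × 10^6) = 93.66.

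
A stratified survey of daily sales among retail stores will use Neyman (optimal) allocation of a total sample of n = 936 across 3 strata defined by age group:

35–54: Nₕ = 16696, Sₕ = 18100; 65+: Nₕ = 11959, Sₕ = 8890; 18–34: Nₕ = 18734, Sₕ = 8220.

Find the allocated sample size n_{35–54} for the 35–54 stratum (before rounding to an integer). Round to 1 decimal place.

Neyman allocation: nₕ = n·NₕSₕ / Σⱼ NⱼSⱼ.
Σ NⱼSⱼ = 16696·18100 + 11959·8890 + 18734·8220 = 5.6250659 × 10^8.
n_{35–54} = 936·16696·18100 / (5.6250659 × 10^8) = 502.9.

502.9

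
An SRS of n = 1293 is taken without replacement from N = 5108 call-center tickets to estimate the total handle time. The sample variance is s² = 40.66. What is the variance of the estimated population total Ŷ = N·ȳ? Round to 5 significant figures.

612790

Var(Ŷ) = N²·Var(ȳ) = N²·(1 − n/N)·s²/n.
f = 1293/5108 = 0.25313234; Var(ȳ) = 0.74686766·40.66/1293 = 0.023486186.
Var(Ŷ) = 5108² · 0.023486186 = 612793.67.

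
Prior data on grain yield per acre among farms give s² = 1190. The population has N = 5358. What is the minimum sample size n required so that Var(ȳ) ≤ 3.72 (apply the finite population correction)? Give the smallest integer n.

Without fpc, n₀ = s²/D = 1190/3.72 = 319.8925.
With fpc, (1 − n/N)·s²/n ≤ D requires n ≥ n₀/(1 + n₀/N) = 319.8925/(1 + 319.8925/5358) = 301.8698.
Rounding up, n = 302.

302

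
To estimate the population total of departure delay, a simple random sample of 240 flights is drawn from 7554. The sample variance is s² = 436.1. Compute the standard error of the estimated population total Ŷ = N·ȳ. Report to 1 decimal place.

Var(Ŷ) = N²·Var(ȳ) = N²·(1 − n/N)·s²/n.
f = 240/7554 = 0.03177125; Var(ȳ) = 0.96822875·436.1/240 = 1.7593523.
Var(Ŷ) = 7554² · 1.7593523 = 1.0039377 × 10^8.
SE(Ŷ) = √(1.0039377 × 10^8) = 10019.7.

10019.7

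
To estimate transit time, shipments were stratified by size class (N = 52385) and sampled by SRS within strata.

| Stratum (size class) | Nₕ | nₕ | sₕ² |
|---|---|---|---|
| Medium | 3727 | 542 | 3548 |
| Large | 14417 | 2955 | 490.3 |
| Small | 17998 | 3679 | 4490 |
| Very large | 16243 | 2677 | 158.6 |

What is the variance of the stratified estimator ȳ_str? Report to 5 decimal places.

Var(ȳ_str) = Σₕ Wₕ²(1 − fₕ)sₕ²/nₕ with Wₕ = Nₕ/N, N = 52385.
Medium: Wₕ = 0.07114632; term = 0.07114632²·(1 − 0.14542528)·3548/542 = 0.028316479.
Large: Wₕ = 0.27521237; term = 0.27521237²·(1 − 0.20496636)·490.3/2955 = 0.0099913878.
Small: Wₕ = 0.34357163; term = 0.34357163²·(1 − 0.20441160)·4490/3679 = 0.11461451.
Very large: Wₕ = 0.31006968; term = 0.31006968²·(1 − 0.16480946)·158.6/2677 = 0.0047572828.
Sum = 0.15767966.

0.15768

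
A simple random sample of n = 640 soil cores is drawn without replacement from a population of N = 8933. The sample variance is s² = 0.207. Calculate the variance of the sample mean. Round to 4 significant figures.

Under SRS without replacement, Var(ȳ) = (1 − f)·s²/n with f = n/N = 640/8933 = 0.07164446.
Var(ȳ) = (1 − 0.07164446)·0.207/640 = 0.92835554·3.234375 × 10^-4 = 3.0026499 × 10^-4.

3.003 × 10^-4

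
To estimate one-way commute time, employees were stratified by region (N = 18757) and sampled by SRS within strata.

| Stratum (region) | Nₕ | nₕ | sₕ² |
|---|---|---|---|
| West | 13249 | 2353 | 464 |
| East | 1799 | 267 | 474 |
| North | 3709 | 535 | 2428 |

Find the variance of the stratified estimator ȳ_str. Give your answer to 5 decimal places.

Var(ȳ_str) = Σₕ Wₕ²(1 − fₕ)sₕ²/nₕ with Wₕ = Nₕ/N, N = 18757.
West: Wₕ = 0.70634963; term = 0.70634963²·(1 − 0.17759831)·464/2353 = 0.080913221.
East: Wₕ = 0.09591086; term = 0.09591086²·(1 − 0.14841579)·474/267 = 0.013906897.
North: Wₕ = 0.19773951; term = 0.19773951²·(1 − 0.14424373)·2428/535 = 0.15185598.
Sum = 0.2466761.

0.24668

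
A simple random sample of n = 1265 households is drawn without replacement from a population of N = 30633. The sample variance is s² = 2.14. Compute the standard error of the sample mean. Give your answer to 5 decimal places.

0.04027

Under SRS without replacement, Var(ȳ) = (1 − f)·s²/n with f = n/N = 1265/30633 = 0.04129534.
Var(ȳ) = (1 − 0.04129534)·2.14/1265 = 0.95870466·0.0016916996 = 0.0016218403.
SE(ȳ) = √(0.0016218403) = 0.04027.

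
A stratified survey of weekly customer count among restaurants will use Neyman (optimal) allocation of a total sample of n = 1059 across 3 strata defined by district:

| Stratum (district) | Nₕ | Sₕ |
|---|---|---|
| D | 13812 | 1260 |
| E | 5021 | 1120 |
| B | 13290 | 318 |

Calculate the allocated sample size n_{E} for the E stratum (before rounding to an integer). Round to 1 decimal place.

Neyman allocation: nₕ = n·NₕSₕ / Σⱼ NⱼSⱼ.
Σ NⱼSⱼ = 13812·1260 + 5021·1120 + 13290·318 = 2.725286 × 10^7.
n_{E} = 1059·5021·1120 / (2.725286 × 10^7) = 218.5.

218.5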